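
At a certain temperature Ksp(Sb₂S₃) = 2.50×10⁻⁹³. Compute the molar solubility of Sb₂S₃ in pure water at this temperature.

Sb₂S₃(s) ⇌ 2 Sb³⁺(aq) + 3 S²⁻(aq)
Call the molar solubility s, so that [Sb³⁺] = 2s and [S²⁻] = 3s.
Ksp = [Sb³⁺]^2[S²⁻]^3 = (2s)^2 · (3s)^3 = 108s^5
108s^5 = 2.50×10⁻⁹³  ⇒  s^5 = 2.31×10⁻⁹⁵
s = (2.31×10⁻⁹⁵)^(1/5) = 1.18×10⁻¹⁹ M

1.18×10⁻¹⁹ M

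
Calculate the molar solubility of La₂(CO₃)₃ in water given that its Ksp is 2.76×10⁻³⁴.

7.61×10⁻⁸ M

La₂(CO₃)₃(s) ⇌ 2 La³⁺(aq) + 3 CO₃²⁻(aq)
Let s be the molar solubility. Then [La³⁺] = 2s and [CO₃²⁻] = 3s.
Ksp = [La³⁺]^2[CO₃²⁻]^3 = (2s)^2 · (3s)^3 = 108s^5
108s^5 = 2.76×10⁻³⁴  ⇒  s^5 = 2.56×10⁻³⁶
s = (2.56×10⁻³⁶)^(1/5) = 7.61×10⁻⁸ mol L⁻¹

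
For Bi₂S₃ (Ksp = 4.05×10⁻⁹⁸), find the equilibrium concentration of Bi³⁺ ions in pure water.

Bi₂S₃(s) ⇌ 2 Bi³⁺(aq) + 3 S²⁻(aq)
If s mol/L of Bi₂S₃ dissolves, [Bi³⁺] = 2s and [S²⁻] = 3s.
Ksp = [Bi³⁺]^2[S²⁻]^3 = (2s)^2 · (3s)^3 = 108s^5 = 4.05×10⁻⁹⁸
s = 1.30×10⁻²⁰ mol/L
[Bi³⁺] = 2s = 2.61×10⁻²⁰ mol/L

2.61×10⁻²⁰ M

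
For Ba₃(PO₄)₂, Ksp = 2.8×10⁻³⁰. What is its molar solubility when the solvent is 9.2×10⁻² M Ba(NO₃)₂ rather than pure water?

Ba₃(PO₄)₂(s) ⇌ 3 Ba²⁺(aq) + 2 PO₄³⁻(aq)
Ba²⁺ is already present at 9.2×10⁻² M. If s mol/L of Ba₃(PO₄)₂ dissolves, [PO₄³⁻] = 2s while [Ba²⁺] ≈ 9.2×10⁻² M.
Ksp = [Ba²⁺]^3[PO₄³⁻]^2 = (9.2×10⁻²)^3(2s)^2
(2s)^2 = 2.8×10⁻³⁰ / (9.2×10⁻²)^3 = 3.6×10⁻²⁷
s = 3.0×10⁻¹⁴ M

3.0×10⁻¹⁴ M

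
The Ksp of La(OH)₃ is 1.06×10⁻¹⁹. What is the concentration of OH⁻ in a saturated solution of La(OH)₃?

2.37×10⁻⁵ M

La(OH)₃(s) ⇌ La³⁺(aq) + 3 OH⁻(aq)
Call the molar solubility s, so that [La³⁺] = s and [OH⁻] = 3s.
Ksp = [La³⁺][OH⁻]^3 = s · (3s)^3 = 27s^4 = 1.06×10⁻¹⁹
s = 7.92×10⁻⁶ M
[OH⁻] = 3s = 2.37×10⁻⁵ M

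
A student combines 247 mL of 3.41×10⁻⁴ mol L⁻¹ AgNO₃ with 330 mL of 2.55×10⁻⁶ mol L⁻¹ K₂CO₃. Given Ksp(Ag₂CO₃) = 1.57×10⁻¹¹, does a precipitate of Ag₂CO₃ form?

No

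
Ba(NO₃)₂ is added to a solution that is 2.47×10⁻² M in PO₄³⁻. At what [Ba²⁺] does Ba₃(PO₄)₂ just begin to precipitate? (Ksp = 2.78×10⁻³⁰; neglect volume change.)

1.66×10⁻⁹ M

Each salt precipitates once Q = Ksp for that salt.
Ba₃(PO₄)₂(s) ⇌ 3 Ba²⁺(aq) + 2 PO₄³⁻(aq)
Ksp = [Ba²⁺]^3[PO₄³⁻]^2 = [Ba²⁺]^3(2.47×10⁻²)^2
[Ba²⁺]^3 = 2.78×10⁻³⁰ / (2.47×10⁻²)^2 = 4.56×10⁻²⁷
[Ba²⁺] = 1.66×10⁻⁹ M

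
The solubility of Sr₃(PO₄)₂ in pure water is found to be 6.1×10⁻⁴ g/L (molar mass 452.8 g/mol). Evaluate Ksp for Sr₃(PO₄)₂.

Convert to molarity: s = 6.1×10⁻⁴ / 452.8 = 1.347×10⁻⁶ mol/L
Sr₃(PO₄)₂(s) ⇌ 3 Sr²⁺(aq) + 2 PO₄³⁻(aq)
Call the molar solubility s, so that [Sr²⁺] = 3s and [PO₄³⁻] = 2s.
Ksp = [Sr²⁺]^3[PO₄³⁻]^2 = (3s)^3 · (2s)^2 = 108s^5
Ksp = 108 × (1.347×10⁻⁶)^5 = 4.8×10⁻²⁸

Ksp = 4.8×10⁻²⁸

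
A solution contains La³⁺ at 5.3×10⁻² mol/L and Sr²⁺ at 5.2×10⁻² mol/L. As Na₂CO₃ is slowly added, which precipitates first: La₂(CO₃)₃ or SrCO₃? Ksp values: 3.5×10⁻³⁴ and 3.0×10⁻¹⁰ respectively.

La₂(CO₃)₃

A salt starts to precipitate once the ion product Q reaches its Ksp.
For La₂(CO₃)₃: [CO₃²⁻] = (Ksp/[La³⁺]^2)^(1/3) = 5.0×10⁻¹¹ mol/L
For SrCO₃: [CO₃²⁻] = (Ksp/[Sr²⁺]) = 5.8×10⁻⁹ mol/L
La₂(CO₃)₃ requires the lower [CO₃²⁻], so it precipitates first.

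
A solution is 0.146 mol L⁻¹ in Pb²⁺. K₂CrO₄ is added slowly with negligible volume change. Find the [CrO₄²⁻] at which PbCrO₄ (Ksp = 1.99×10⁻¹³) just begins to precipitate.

Each salt precipitates once Q = Ksp for that salt.
PbCrO₄(s) ⇌ Pb²⁺(aq) + CrO₄²⁻(aq)
Ksp = [Pb²⁺][CrO₄²⁻] = [CrO₄²⁻](0.146)
[CrO₄²⁻] = 1.99×10⁻¹³ / (0.146) = 1.36×10⁻¹²
[CrO₄²⁻] = 1.36×10⁻¹² mol L⁻¹

1.36×10⁻¹² M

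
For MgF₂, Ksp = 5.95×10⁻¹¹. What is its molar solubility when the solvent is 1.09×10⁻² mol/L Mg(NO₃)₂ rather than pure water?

MgF₂(s) ⇌ Mg²⁺(aq) + 2 F⁻(aq)
Mg²⁺ is already present at 1.09×10⁻² mol/L. If s mol/L of MgF₂ dissolves, [F⁻] = 2s while [Mg²⁺] ≈ 1.09×10⁻² mol/L.
Ksp = [Mg²⁺][F⁻]^2 = (1.09×10⁻²)(2s)^2
(2s)^2 = 5.95×10⁻¹¹ / (1.09×10⁻²) = 5.46×10⁻⁹
s = 3.69×10⁻⁵ mol/L

3.69×10⁻⁵ M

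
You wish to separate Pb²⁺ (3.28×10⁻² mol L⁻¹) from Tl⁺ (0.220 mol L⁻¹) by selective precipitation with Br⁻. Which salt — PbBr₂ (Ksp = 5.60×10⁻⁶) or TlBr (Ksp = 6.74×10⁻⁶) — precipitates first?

TlBr

Each salt precipitates once Q = Ksp for that salt.
For PbBr₂: [Br⁻] = (Ksp/[Pb²⁺])^(1/2) = 1.31×10⁻² mol L⁻¹
For TlBr: [Br⁻] = (Ksp/[Tl⁺]) = 3.06×10⁻⁵ mol L⁻¹
TlBr requires the lower [Br⁻], so it precipitates first.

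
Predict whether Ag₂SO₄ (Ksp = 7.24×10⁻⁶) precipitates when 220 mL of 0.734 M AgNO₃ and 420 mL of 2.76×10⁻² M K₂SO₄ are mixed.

Yes

The combined volume is 640 mL.
[Ag⁺] = (0.734)(220)/640 = 0.252 M
[SO₄²⁻] = (2.76×10⁻²)(420)/640 = 1.81×10⁻² M
Q = [Ag⁺]^2[SO₄²⁻] = 1.15×10⁻³
Because Q > Ksp (1.15×10⁻³ vs 7.24×10⁻⁶), a precipitate of Ag₂SO₄ forms.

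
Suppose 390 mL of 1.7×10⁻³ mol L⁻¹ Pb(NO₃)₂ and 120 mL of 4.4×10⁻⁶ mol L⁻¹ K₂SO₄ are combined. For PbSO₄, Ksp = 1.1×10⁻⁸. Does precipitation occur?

Total volume after mixing = 390 + 120 = 510 mL.
[Pb²⁺] = (1.7×10⁻³)(390)/510 = 1.3×10⁻³ mol L⁻¹
[SO₄²⁻] = (4.4×10⁻⁶)(120)/510 = 1.0×10⁻⁶ mol L⁻¹
Q = [Pb²⁺][SO₄²⁻] = 1.3×10⁻⁹
Q < Ksp (1.3×10⁻⁹ vs 1.1×10⁻⁸); the solution remains unsaturated and no precipitate forms.

No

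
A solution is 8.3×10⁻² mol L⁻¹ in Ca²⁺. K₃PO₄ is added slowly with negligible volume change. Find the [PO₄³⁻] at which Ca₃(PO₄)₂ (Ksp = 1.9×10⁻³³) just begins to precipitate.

1.8×10⁻¹⁵ M

Precipitation of each salt begins when its ion product equals Ksp.
Ca₃(PO₄)₂(s) ⇌ 3 Ca²⁺(aq) + 2 PO₄³⁻(aq)
Ksp = [Ca²⁺]^3[PO₄³⁻]^2 = [PO₄³⁻]^2(8.3×10⁻²)^3
[PO₄³⁻]^2 = 1.9×10⁻³³ / (8.3×10⁻²)^3 = 3.3×10⁻³⁰
[PO₄³⁻] = 1.8×10⁻¹⁵ mol L⁻¹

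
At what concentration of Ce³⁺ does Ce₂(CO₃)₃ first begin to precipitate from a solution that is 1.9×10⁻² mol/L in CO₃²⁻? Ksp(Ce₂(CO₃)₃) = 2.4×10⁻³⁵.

The threshold for precipitation is Q = Ksp.
Ce₂(CO₃)₃(s) ⇌ 2 Ce³⁺(aq) + 3 CO₃²⁻(aq)
Ksp = [Ce³⁺]^2[CO₃²⁻]^3 = [Ce³⁺]^2(1.9×10⁻²)^3
[Ce³⁺]^2 = 2.4×10⁻³⁵ / (1.9×10⁻²)^3 = 3.5×10⁻³⁰
[Ce³⁺] = 1.9×10⁻¹⁵ mol/L

1.9×10⁻¹⁵ M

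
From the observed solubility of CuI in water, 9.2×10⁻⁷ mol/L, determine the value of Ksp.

CuI(s) ⇌ Cu⁺(aq) + I⁻(aq)
Call the molar solubility s, so that [Cu⁺] = s and [I⁻] = s.
Ksp = [Cu⁺][I⁻] = s · s = s^2
Ksp = (9.2×10⁻⁷)^2 = 8.5×10⁻¹³

Ksp = 8.5×10⁻¹³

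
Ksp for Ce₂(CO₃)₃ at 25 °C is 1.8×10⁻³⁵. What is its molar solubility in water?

4.4×10⁻⁸ M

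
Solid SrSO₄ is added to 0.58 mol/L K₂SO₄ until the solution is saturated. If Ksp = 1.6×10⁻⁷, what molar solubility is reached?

SrSO₄(s) ⇌ Sr²⁺(aq) + SO₄²⁻(aq)
With SO₄²⁻ already at 0.58 mol/L and s small, take [SO₄²⁻] ≈ 0.58 mol/L and [Sr²⁺] = s.
Ksp = [Sr²⁺][SO₄²⁻] = s(0.58)
s = 1.6×10⁻⁷ / (0.58) = 2.8×10⁻⁷
s = 2.8×10⁻⁷ mol/L

2.8×10⁻⁷ M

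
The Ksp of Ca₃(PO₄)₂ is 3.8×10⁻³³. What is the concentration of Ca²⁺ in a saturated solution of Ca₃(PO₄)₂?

Ca₃(PO₄)₂(s) ⇌ 3 Ca²⁺(aq) + 2 PO₄³⁻(aq)
Call the molar solubility s, so that [Ca²⁺] = 3s and [PO₄³⁻] = 2s.
Ksp = [Ca²⁺]^3[PO₄³⁻]^2 = (3s)^3 · (2s)^2 = 108s^5 = 3.8×10⁻³³
s = 1.3×10⁻⁷ mol/L
[Ca²⁺] = 3s = 3.9×10⁻⁷ mol/L

3.9×10⁻⁷ M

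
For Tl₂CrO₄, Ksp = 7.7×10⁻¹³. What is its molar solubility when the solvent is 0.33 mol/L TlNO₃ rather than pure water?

7.1×10⁻¹² M

Tl₂CrO₄(s) ⇌ 2 Tl⁺(aq) + CrO₄²⁻(aq)
Tl⁺ is already present at 0.33 mol/L. If s mol/L of Tl₂CrO₄ dissolves, [CrO₄²⁻] = s while [Tl⁺] ≈ 0.33 mol/L.
Ksp = [Tl⁺]^2[CrO₄²⁻] = (0.33)^2s
s = 7.7×10⁻¹³ / (0.33)^2 = 7.1×10⁻¹²
s = 7.1×10⁻¹² mol/L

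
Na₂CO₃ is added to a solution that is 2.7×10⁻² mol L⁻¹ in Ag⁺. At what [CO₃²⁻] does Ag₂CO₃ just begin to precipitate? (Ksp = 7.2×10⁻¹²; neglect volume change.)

Precipitation of each salt begins when its ion product equals Ksp.
Ag₂CO₃(s) ⇌ 2 Ag⁺(aq) + CO₃²⁻(aq)
Ksp = [Ag⁺]^2[CO₃²⁻] = [CO₃²⁻](2.7×10⁻²)^2
[CO₃²⁻] = 7.2×10⁻¹² / (2.7×10⁻²)^2 = 9.9×10⁻⁹
[CO₃²⁻] = 9.9×10⁻⁹ mol L⁻¹

9.9×10⁻⁹ M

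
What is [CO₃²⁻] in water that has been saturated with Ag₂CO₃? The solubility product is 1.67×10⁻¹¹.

Ag₂CO₃(s) ⇌ 2 Ag⁺(aq) + CO₃²⁻(aq)
If s mol/L of Ag₂CO₃ dissolves, [Ag⁺] = 2s and [CO₃²⁻] = s.
Ksp = [Ag⁺]^2[CO₃²⁻] = (2s)^2 · s = 4s^3 = 1.67×10⁻¹¹
s = 1.61×10⁻⁴ mol/L
[CO₃²⁻] = s = 1.61×10⁻⁴ mol/L

1.61×10⁻⁴ M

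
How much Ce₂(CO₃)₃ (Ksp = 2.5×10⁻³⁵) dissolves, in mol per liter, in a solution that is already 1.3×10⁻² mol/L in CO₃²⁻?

1.7×10⁻¹⁵ M

Ce₂(CO₃)₃(s) ⇌ 2 Ce³⁺(aq) + 3 CO₃²⁻(aq)
With CO₃²⁻ already at 1.3×10⁻² mol/L and s small, take [CO₃²⁻] ≈ 1.3×10⁻² mol/L and [Ce³⁺] = 2s.
Ksp = [Ce³⁺]^2[CO₃²⁻]^3 = (2s)^2(1.3×10⁻²)^3
(2s)^2 = 2.5×10⁻³⁵ / (1.3×10⁻²)^3 = 1.1×10⁻²⁹
s = 1.7×10⁻¹⁵ mol/L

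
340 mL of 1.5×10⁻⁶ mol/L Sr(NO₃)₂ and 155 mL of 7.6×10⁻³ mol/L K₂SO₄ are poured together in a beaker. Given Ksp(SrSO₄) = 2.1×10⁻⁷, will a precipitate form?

No

The combined volume is 495 mL.
[Sr²⁺] = (1.5×10⁻⁶)(340)/495 = 1.0×10⁻⁶ mol/L
[SO₄²⁻] = (7.6×10⁻³)(155)/495 = 2.4×10⁻³ mol/L
Q = [Sr²⁺][SO₄²⁻] = 2.5×10⁻⁹
Q < Ksp (2.5×10⁻⁹ vs 2.1×10⁻⁷); the solution remains unsaturated and no precipitate forms.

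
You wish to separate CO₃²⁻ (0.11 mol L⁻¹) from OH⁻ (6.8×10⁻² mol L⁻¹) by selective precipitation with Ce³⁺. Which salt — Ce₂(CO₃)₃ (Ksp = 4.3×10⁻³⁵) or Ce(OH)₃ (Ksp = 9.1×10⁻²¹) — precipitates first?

Ce(OH)₃

A salt starts to precipitate once the ion product Q reaches its Ksp.
For Ce₂(CO₃)₃: [Ce³⁺] = (Ksp/[CO₃²⁻]^3)^(1/2) = 1.8×10⁻¹⁶ mol L⁻¹
For Ce(OH)₃: [Ce³⁺] = (Ksp/[OH⁻]^3) = 2.9×10⁻¹⁷ mol L⁻¹
The smaller threshold [Ce³⁺] is reached first, so Ce(OH)₃ precipitates first.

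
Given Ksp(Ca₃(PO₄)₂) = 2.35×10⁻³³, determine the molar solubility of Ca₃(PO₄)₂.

1.17×10⁻⁷ M

Ca₃(PO₄)₂(s) ⇌ 3 Ca²⁺(aq) + 2 PO₄³⁻(aq)
For each mole of Ca₃(PO₄)₂ that dissolves per liter, [Ca²⁺] = 3s and [PO₄³⁻] = 2s; let s denote this solubility.
Ksp = [Ca²⁺]^3[PO₄³⁻]^2 = (3s)^3 · (2s)^2 = 108s^5
108s^5 = 2.35×10⁻³³  ⇒  s^5 = 2.18×10⁻³⁵
s = 1.17×10⁻⁷ mol/L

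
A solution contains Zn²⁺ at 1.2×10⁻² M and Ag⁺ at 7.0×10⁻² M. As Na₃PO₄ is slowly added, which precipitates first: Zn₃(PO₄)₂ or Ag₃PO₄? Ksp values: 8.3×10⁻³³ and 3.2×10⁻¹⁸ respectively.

The threshold for precipitation is Q = Ksp.
For Zn₃(PO₄)₂: [PO₄³⁻] = (Ksp/[Zn²⁺]^3)^(1/2) = 6.9×10⁻¹⁴ M
For Ag₃PO₄: [PO₄³⁻] = (Ksp/[Ag⁺]^3) = 9.3×10⁻¹⁵ M
The smaller threshold [PO₄³⁻] is reached first, so Ag₃PO₄ precipitates first.

Ag₃PO₄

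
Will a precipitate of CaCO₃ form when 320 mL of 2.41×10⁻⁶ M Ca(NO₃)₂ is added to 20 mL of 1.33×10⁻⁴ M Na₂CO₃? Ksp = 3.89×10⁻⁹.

Total volume after mixing = 320 + 20 = 340 mL.
[Ca²⁺] = (2.41×10⁻⁶)(320)/340 = 2.27×10⁻⁶ M
[CO₃²⁻] = (1.33×10⁻⁴)(20)/340 = 7.82×10⁻⁶ M
Q = [Ca²⁺][CO₃²⁻] = 1.77×10⁻¹¹
Since Q (1.77×10⁻¹¹) is less than Ksp (3.89×10⁻⁹), no CaCO₃ precipitates.

No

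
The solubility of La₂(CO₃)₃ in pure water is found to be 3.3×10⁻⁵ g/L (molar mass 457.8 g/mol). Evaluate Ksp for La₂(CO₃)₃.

Ksp = 2.1×10⁻³⁴

Convert to molarity: s = 3.3×10⁻⁵ / 457.8 = 7.208×10⁻⁸ mol/L
La₂(CO₃)₃(s) ⇌ 2 La³⁺(aq) + 3 CO₃²⁻(aq)
For each mole of La₂(CO₃)₃ that dissolves per liter, [La³⁺] = 2s and [CO₃²⁻] = 3s; let s denote this solubility.
Ksp = [La³⁺]^2[CO₃²⁻]^3 = (2s)^2 · (3s)^3 = 108s^5
Ksp = 108 × (7.208×10⁻⁸)^5 = 2.1×10⁻³⁴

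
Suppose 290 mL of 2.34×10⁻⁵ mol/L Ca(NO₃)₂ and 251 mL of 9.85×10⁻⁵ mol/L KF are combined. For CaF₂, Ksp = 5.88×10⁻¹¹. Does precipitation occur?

No

After mixing, V = 290 mL + 251 mL = 541 mL.
[Ca²⁺] = (2.34×10⁻⁵)(290)/541 = 1.25×10⁻⁵ mol/L
[F⁻] = (9.85×10⁻⁵)(251)/541 = 4.57×10⁻⁵ mol/L
Q = [Ca²⁺][F⁻]^2 = 2.62×10⁻¹⁴
Q < Ksp (2.62×10⁻¹⁴ vs 5.88×10⁻¹¹); the solution remains unsaturated and no precipitate forms.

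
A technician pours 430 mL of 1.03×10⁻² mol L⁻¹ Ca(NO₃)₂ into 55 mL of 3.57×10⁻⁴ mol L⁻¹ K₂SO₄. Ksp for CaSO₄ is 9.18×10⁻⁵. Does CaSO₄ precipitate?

The combined volume is 485 mL.
[Ca²⁺] = (1.03×10⁻²)(430)/485 = 9.13×10⁻³ mol L⁻¹
[SO₄²⁻] = (3.57×10⁻⁴)(55)/485 = 4.05×10⁻⁵ mol L⁻¹
Q = [Ca²⁺][SO₄²⁻] = 3.70×10⁻⁷
Q = 3.70×10⁻⁷ < Ksp = 9.18×10⁻⁵, so the solution is unsaturated and no precipitate forms.

No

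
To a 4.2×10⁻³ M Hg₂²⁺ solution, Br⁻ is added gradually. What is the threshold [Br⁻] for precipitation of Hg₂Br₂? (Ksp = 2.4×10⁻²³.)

7.6×10⁻¹¹ M

Each salt precipitates once Q = Ksp for that salt.
Hg₂Br₂(s) ⇌ Hg₂²⁺(aq) + 2 Br⁻(aq)
Ksp = [Hg₂²⁺][Br⁻]^2 = [Br⁻]^2(4.2×10⁻³)
[Br⁻]^2 = 2.4×10⁻²³ / (4.2×10⁻³) = 5.7×10⁻²¹
[Br⁻] = 7.6×10⁻¹¹ M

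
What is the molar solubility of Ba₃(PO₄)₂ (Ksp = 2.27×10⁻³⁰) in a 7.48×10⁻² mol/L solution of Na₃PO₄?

2.47×10⁻¹⁰ M

Ba₃(PO₄)₂(s) ⇌ 3 Ba²⁺(aq) + 2 PO₄³⁻(aq)
The solution already contains PO₄³⁻ at 7.48×10⁻² mol/L. Let s be the molar solubility of Ba₃(PO₄)₂.
[PO₄³⁻] ≈ 7.48×10⁻² mol/L (common ion dominates); [Ba²⁺] = 3s.
Ksp = [Ba²⁺]^3[PO₄³⁻]^2 = (3s)^3(7.48×10⁻²)^2
(3s)^3 = 2.27×10⁻³⁰ / (7.48×10⁻²)^2 = 4.06×10⁻²⁸
s = 2.47×10⁻¹⁰ mol/L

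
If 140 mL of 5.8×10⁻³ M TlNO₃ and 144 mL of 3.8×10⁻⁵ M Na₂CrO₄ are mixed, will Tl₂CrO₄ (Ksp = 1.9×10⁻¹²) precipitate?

The combined volume is 284 mL.
[Tl⁺] = (5.8×10⁻³)(140)/284 = 2.9×10⁻³ M
[CrO₄²⁻] = (3.8×10⁻⁵)(144)/284 = 1.9×10⁻⁵ M
Q = [Tl⁺]^2[CrO₄²⁻] = 1.6×10⁻¹⁰
Q = 1.6×10⁻¹⁰ > Ksp = 1.9×10⁻¹², so the solution is supersaturated and Tl₂CrO₄ precipitates.

Yes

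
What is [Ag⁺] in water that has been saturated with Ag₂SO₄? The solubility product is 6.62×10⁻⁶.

Ag₂SO₄(s) ⇌ 2 Ag⁺(aq) + SO₄²⁻(aq)
Let s be the molar solubility. Then [Ag⁺] = 2s and [SO₄²⁻] = s.
Ksp = [Ag⁺]^2[SO₄²⁻] = (2s)^2 · s = 4s^3 = 6.62×10⁻⁶
s = 1.18×10⁻² mol/L
[Ag⁺] = 2s = 2.37×10⁻² mol/L

2.37×10⁻² M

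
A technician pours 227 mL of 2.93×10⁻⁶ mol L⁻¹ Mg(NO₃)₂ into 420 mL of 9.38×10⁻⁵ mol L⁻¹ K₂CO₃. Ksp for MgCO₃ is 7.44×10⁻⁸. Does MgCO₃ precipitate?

No

Total volume after mixing = 227 + 420 = 647 mL.
[Mg²⁺] = (2.93×10⁻⁶)(227)/647 = 1.03×10⁻⁶ mol L⁻¹
[CO₃²⁻] = (9.38×10⁻⁵)(420)/647 = 6.09×10⁻⁵ mol L⁻¹
Q = [Mg²⁺][CO₃²⁻] = 6.26×10⁻¹¹
Q = 6.26×10⁻¹¹ < Ksp = 7.44×10⁻⁸, so the solution is unsaturated and no precipitate forms.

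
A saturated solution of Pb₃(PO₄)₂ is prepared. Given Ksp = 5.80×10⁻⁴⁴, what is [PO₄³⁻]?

Pb₃(PO₄)₂(s) ⇌ 3 Pb²⁺(aq) + 2 PO₄³⁻(aq)
If s mol/L of Pb₃(PO₄)₂ dissolves, [Pb²⁺] = 3s and [PO₄³⁻] = 2s.
Ksp = [Pb²⁺]^3[PO₄³⁻]^2 = (3s)^3 · (2s)^2 = 108s^5 = 5.80×10⁻⁴⁴
s = 8.83×10⁻¹⁰ mol L⁻¹
[PO₄³⁻] = 2s = 1.77×10⁻⁹ mol L⁻¹

1.77×10⁻⁹ M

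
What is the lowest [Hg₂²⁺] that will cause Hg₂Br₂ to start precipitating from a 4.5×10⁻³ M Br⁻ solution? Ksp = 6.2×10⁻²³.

3.1×10⁻¹⁸ M

The threshold for precipitation is Q = Ksp.
Hg₂Br₂(s) ⇌ Hg₂²⁺(aq) + 2 Br⁻(aq)
Ksp = [Hg₂²⁺][Br⁻]^2 = [Hg₂²⁺](4.5×10⁻³)^2
[Hg₂²⁺] = 6.2×10⁻²³ / (4.5×10⁻³)^2 = 3.1×10⁻¹⁸
[Hg₂²⁺] = 3.1×10⁻¹⁸ M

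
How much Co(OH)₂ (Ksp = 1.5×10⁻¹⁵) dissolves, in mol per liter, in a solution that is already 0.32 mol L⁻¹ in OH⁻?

Co(OH)₂(s) ⇌ Co²⁺(aq) + 2 OH⁻(aq)
With OH⁻ already at 0.32 mol L⁻¹ and s small, take [OH⁻] ≈ 0.32 mol L⁻¹ and [Co²⁺] = s.
Ksp = [Co²⁺][OH⁻]^2 = s(0.32)^2
s = 1.5×10⁻¹⁵ / (0.32)^2 = 1.5×10⁻¹⁴
s = 1.5×10⁻¹⁴ mol L⁻¹

1.5×10⁻¹⁴ M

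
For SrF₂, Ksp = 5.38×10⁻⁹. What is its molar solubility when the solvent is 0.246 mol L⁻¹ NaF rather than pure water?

8.89×10⁻⁸ M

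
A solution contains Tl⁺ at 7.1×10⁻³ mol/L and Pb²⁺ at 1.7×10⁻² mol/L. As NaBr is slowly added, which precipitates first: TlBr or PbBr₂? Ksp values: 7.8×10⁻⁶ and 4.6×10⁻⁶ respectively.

Precipitation of each salt begins when its ion product equals Ksp.
For TlBr: [Br⁻] = (Ksp/[Tl⁺]) = 1.1×10⁻³ mol/L
For PbBr₂: [Br⁻] = (Ksp/[Pb²⁺])^(1/2) = 1.6×10⁻² mol/L
TlBr requires the lower [Br⁻], so it precipitates first.

TlBr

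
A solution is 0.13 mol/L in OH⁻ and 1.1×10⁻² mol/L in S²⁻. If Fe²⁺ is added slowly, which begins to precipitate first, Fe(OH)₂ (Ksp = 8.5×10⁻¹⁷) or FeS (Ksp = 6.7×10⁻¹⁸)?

Each salt precipitates once Q = Ksp for that salt.
For Fe(OH)₂: [Fe²⁺] = (Ksp/[OH⁻]^2) = 5.0×10⁻¹⁵ mol/L
For FeS: [Fe²⁺] = (Ksp/[S²⁻]) = 6.1×10⁻¹⁶ mol/L
The smaller threshold [Fe²⁺] is reached first, so FeS precipitates first.

FeS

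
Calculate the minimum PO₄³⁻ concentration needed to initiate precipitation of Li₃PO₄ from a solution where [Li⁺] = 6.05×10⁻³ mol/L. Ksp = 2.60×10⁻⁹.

The threshold for precipitation is Q = Ksp.
Li₃PO₄(s) ⇌ 3 Li⁺(aq) + PO₄³⁻(aq)
Ksp = [Li⁺]^3[PO₄³⁻] = [PO₄³⁻](6.05×10⁻³)^3
[PO₄³⁻] = 2.60×10⁻⁹ / (6.05×10⁻³)^3 = 1.17×10⁻²
[PO₄³⁻] = 1.17×10⁻² mol/L

1.17×10⁻² M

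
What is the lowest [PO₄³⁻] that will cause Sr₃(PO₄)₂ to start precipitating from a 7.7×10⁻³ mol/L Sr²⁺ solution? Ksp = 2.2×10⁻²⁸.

A salt starts to precipitate once the ion product Q reaches its Ksp.
Sr₃(PO₄)₂(s) ⇌ 3 Sr²⁺(aq) + 2 PO₄³⁻(aq)
Ksp = [Sr²⁺]^3[PO₄³⁻]^2 = [PO₄³⁻]^2(7.7×10⁻³)^3
[PO₄³⁻]^2 = 2.2×10⁻²⁸ / (7.7×10⁻³)^3 = 4.8×10⁻²²
[PO₄³⁻] = 2.2×10⁻¹¹ mol/L

2.2×10⁻¹¹ M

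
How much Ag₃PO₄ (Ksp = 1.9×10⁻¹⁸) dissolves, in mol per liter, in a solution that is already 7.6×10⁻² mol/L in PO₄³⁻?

9.7×10⁻⁷ M

Ag₃PO₄(s) ⇌ 3 Ag⁺(aq) + PO₄³⁻(aq)
Let s be the solubility of Ag₃PO₄ here. The common ion gives [PO₄³⁻] ≈ 7.6×10⁻² mol/L, and [Ag⁺] = 3s.
Ksp = [Ag⁺]^3[PO₄³⁻] = (3s)^3(7.6×10⁻²)
(3s)^3 = 1.9×10⁻¹⁸ / (7.6×10⁻²) = 2.5×10⁻¹⁷
s = 9.7×10⁻⁷ mol/L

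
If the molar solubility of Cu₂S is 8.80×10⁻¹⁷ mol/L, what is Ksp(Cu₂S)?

Ksp = 2.73×10⁻⁴⁸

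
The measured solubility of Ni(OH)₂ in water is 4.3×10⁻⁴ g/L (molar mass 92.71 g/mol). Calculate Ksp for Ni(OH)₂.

s = (4.3×10⁻⁴ g L⁻¹)/(92.71 g mol⁻¹) = 4.638×10⁻⁶ M
Ni(OH)₂(s) ⇌ Ni²⁺(aq) + 2 OH⁻(aq)
For each mole of Ni(OH)₂ that dissolves per liter, [Ni²⁺] = s and [OH⁻] = 2s; let s denote this solubility.
Ksp = [Ni²⁺][OH⁻]^2 = s · (2s)^2 = 4s^3
Ksp = 4 × (4.638×10⁻⁶)^3 = 4.0×10⁻¹⁶

Ksp = 4.0×10⁻¹⁶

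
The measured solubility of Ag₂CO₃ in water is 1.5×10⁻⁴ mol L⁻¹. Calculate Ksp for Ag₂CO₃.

Ag₂CO₃(s) ⇌ 2 Ag⁺(aq) + CO₃²⁻(aq)
With molar solubility s: [Ag⁺] = 2s, [CO₃²⁻] = s.
Ksp = [Ag⁺]^2[CO₃²⁻] = (2s)^2 · s = 4s^3
Ksp = 4 × (1.5×10⁻⁴)^3 = 1.4×10⁻¹¹

Ksp = 1.4×10⁻¹¹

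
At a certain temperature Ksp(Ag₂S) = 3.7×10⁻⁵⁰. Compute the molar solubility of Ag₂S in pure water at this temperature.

2.1×10⁻¹⁷ M

Ag₂S(s) ⇌ 2 Ag⁺(aq) + S²⁻(aq)
With molar solubility s: [Ag⁺] = 2s, [S²⁻] = s.
Ksp = [Ag⁺]^2[S²⁻] = (2s)^2 · s = 4s^3
4s^3 = 3.7×10⁻⁵⁰  ⇒  s^3 = 9.3×10⁻⁵¹
Taking the 3rd root, s = 2.1×10⁻¹⁷ M.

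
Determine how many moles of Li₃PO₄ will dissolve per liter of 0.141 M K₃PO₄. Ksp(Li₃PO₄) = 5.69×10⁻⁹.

Li₃PO₄(s) ⇌ 3 Li⁺(aq) + PO₄³⁻(aq)
With PO₄³⁻ already at 0.141 M and s small, take [PO₄³⁻] ≈ 0.141 M and [Li⁺] = 3s.
Ksp = [Li⁺]^3[PO₄³⁻] = (3s)^3(0.141)
(3s)^3 = 5.69×10⁻⁹ / (0.141) = 4.04×10⁻⁸
s = 1.14×10⁻³ M

1.14×10⁻³ M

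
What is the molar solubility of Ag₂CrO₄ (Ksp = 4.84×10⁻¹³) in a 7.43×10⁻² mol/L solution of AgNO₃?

8.77×10⁻¹¹ M

Ag₂CrO₄(s) ⇌ 2 Ag⁺(aq) + CrO₄²⁻(aq)
The solution already contains Ag⁺ at 7.43×10⁻² mol/L. Let s be the molar solubility of Ag₂CrO₄.
[Ag⁺] ≈ 7.43×10⁻² mol/L (common ion dominates); [CrO₄²⁻] = s.
Ksp = [Ag⁺]^2[CrO₄²⁻] = (7.43×10⁻²)^2s
s = 4.84×10⁻¹³ / (7.43×10⁻²)^2 = 8.77×10⁻¹¹
s = 8.77×10⁻¹¹ mol/L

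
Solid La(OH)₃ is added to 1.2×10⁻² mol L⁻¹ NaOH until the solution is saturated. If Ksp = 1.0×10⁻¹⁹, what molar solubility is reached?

La(OH)₃(s) ⇌ La³⁺(aq) + 3 OH⁻(aq)
OH⁻ is already present at 1.2×10⁻² mol L⁻¹. If s mol/L of La(OH)₃ dissolves, [La³⁺] = s while [OH⁻] ≈ 1.2×10⁻² mol L⁻¹.
Ksp = [La³⁺][OH⁻]^3 = s(1.2×10⁻²)^3
s = 1.0×10⁻¹⁹ / (1.2×10⁻²)^3 = 5.8×10⁻¹⁴
s = 5.8×10⁻¹⁴ mol L⁻¹

5.8×10⁻¹⁴ M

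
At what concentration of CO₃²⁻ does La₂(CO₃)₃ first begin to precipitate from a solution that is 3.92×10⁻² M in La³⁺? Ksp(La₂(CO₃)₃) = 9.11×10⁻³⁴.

Precipitation begins when Q = Ksp.
La₂(CO₃)₃(s) ⇌ 2 La³⁺(aq) + 3 CO₃²⁻(aq)
Ksp = [La³⁺]^2[CO₃²⁻]^3 = [CO₃²⁻]^3(3.92×10⁻²)^2
[CO₃²⁻]^3 = 9.11×10⁻³⁴ / (3.92×10⁻²)^2 = 5.93×10⁻³¹
[CO₃²⁻] = 8.40×10⁻¹¹ M

8.40×10⁻¹¹ M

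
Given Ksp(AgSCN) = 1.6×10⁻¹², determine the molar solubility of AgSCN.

1.3×10⁻⁶ M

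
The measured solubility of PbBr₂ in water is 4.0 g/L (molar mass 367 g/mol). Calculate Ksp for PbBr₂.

Ksp = 5.2×10⁻⁶

s = (4.0 g L⁻¹)/(367 g mol⁻¹) = 1.090×10⁻² M
PbBr₂(s) ⇌ Pb²⁺(aq) + 2 Br⁻(aq)
If s mol/L of PbBr₂ dissolves, [Pb²⁺] = s and [Br⁻] = 2s.
Ksp = [Pb²⁺][Br⁻]^2 = s · (2s)^2 = 4s^3
Ksp = 4 × (1.090×10⁻²)^3 = 5.2×10⁻⁶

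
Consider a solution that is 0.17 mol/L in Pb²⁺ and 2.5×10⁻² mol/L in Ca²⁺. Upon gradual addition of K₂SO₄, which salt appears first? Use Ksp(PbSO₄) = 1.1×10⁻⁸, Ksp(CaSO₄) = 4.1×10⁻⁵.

Precipitation begins when Q = Ksp.
For PbSO₄: [SO₄²⁻] = (Ksp/[Pb²⁺]) = 6.5×10⁻⁸ mol/L
For CaSO₄: [SO₄²⁻] = (Ksp/[Ca²⁺]) = 1.6×10⁻³ mol/L
Since PbSO₄ needs less SO₄²⁻ to reach saturation, it precipitates first.

PbSO₄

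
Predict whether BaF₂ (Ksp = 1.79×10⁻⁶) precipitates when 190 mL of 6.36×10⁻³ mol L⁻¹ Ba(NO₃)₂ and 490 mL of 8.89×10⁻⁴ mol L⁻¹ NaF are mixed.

After mixing, V = 190 mL + 490 mL = 680 mL.
[Ba²⁺] = (6.36×10⁻³)(190)/680 = 1.78×10⁻³ mol L⁻¹
[F⁻] = (8.89×10⁻⁴)(490)/680 = 6.41×10⁻⁴ mol L⁻¹
Q = [Ba²⁺][F⁻]^2 = 7.29×10⁻¹⁰
Q = 7.29×10⁻¹⁰ < Ksp = 1.79×10⁻⁶, so the solution is unsaturated and no precipitate forms.

No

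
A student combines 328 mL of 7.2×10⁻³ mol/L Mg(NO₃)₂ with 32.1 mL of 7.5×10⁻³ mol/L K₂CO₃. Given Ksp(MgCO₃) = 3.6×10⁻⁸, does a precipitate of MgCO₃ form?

Yes

After mixing, V = 328 mL + 32.1 mL = 360.1 mL.
[Mg²⁺] = (7.2×10⁻³)(328)/360.1 = 6.6×10⁻³ mol/L
[CO₃²⁻] = (7.5×10⁻³)(32.1)/360.1 = 6.7×10⁻⁴ mol/L
Q = [Mg²⁺][CO₃²⁻] = 4.4×10⁻⁶
Because Q > Ksp (4.4×10⁻⁶ vs 3.6×10⁻⁸), a precipitate of MgCO₃ forms.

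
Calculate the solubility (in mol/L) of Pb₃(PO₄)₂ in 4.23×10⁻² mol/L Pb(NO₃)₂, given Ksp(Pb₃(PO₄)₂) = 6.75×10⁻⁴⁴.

Pb₃(PO₄)₂(s) ⇌ 3 Pb²⁺(aq) + 2 PO₄³⁻(aq)
Pb²⁺ is already present at 4.23×10⁻² mol/L. If s mol/L of Pb₃(PO₄)₂ dissolves, [PO₄³⁻] = 2s while [Pb²⁺] ≈ 4.23×10⁻² mol/L.
Ksp = [Pb²⁺]^3[PO₄³⁻]^2 = (4.23×10⁻²)^3(2s)^2
(2s)^2 = 6.75×10⁻⁴⁴ / (4.23×10⁻²)^3 = 8.92×10⁻⁴⁰
s = 1.49×10⁻²⁰ mol/L

1.49×10⁻²⁰ M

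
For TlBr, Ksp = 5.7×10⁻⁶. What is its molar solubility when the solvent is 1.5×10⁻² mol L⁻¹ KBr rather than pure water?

TlBr(s) ⇌ Tl⁺(aq) + Br⁻(aq)
The solution already contains Br⁻ at 1.5×10⁻² mol L⁻¹. Let s be the molar solubility of TlBr.
[Br⁻] ≈ 1.5×10⁻² mol L⁻¹ (common ion dominates); [Tl⁺] = s.
Ksp = [Tl⁺][Br⁻] = s(1.5×10⁻²)
s = 5.7×10⁻⁶ / (1.5×10⁻²) = 3.8×10⁻⁴
s = 3.8×10⁻⁴ mol L⁻¹

3.8×10⁻⁴ M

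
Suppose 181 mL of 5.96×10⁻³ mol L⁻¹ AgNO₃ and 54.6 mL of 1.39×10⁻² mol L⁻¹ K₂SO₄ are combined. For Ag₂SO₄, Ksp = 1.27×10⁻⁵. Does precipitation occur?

No

Total volume after mixing = 181 + 54.6 = 235.6 mL.
[Ag⁺] = (5.96×10⁻³)(181)/235.6 = 4.58×10⁻³ mol L⁻¹
[SO₄²⁻] = (1.39×10⁻²)(54.6)/235.6 = 3.22×10⁻³ mol L⁻¹
Q = [Ag⁺]^2[SO₄²⁻] = 6.75×10⁻⁸
Since Q (6.75×10⁻⁸) is less than Ksp (1.27×10⁻⁵), no Ag₂SO₄ precipitates.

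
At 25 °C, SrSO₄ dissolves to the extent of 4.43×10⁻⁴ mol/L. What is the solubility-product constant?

SrSO₄(s) ⇌ Sr²⁺(aq) + SO₄²⁻(aq)
Let s be the molar solubility. Then [Sr²⁺] = s and [SO₄²⁻] = s.
Ksp = [Sr²⁺][SO₄²⁻] = s · s = s^2
Ksp = (4.43×10⁻⁴)^2 = 1.96×10⁻⁷

Ksp = 1.96×10⁻⁷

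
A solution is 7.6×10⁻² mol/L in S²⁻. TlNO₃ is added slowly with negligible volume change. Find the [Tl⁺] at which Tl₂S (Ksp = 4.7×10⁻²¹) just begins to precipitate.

2.5×10⁻¹⁰ M

Precipitation begins when Q = Ksp.
Tl₂S(s) ⇌ 2 Tl⁺(aq) + S²⁻(aq)
Ksp = [Tl⁺]^2[S²⁻] = [Tl⁺]^2(7.6×10⁻²)
[Tl⁺]^2 = 4.7×10⁻²¹ / (7.6×10⁻²) = 6.2×10⁻²⁰
[Tl⁺] = 2.5×10⁻¹⁰ mol/L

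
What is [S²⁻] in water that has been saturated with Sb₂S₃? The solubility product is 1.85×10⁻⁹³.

Sb₂S₃(s) ⇌ 2 Sb³⁺(aq) + 3 S²⁻(aq)
If s mol/L of Sb₂S₃ dissolves, [Sb³⁺] = 2s and [S²⁻] = 3s.
Ksp = [Sb³⁺]^2[S²⁻]^3 = (2s)^2 · (3s)^3 = 108s^5 = 1.85×10⁻⁹³
s = 1.11×10⁻¹⁹ mol L⁻¹
[S²⁻] = 3s = 3.34×10⁻¹⁹ mol L⁻¹

3.34×10⁻¹⁹ M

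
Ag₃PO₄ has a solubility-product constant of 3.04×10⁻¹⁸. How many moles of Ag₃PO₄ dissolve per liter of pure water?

Ag₃PO₄(s) ⇌ 3 Ag⁺(aq) + PO₄³⁻(aq)
For each mole of Ag₃PO₄ that dissolves per liter, [Ag⁺] = 3s and [PO₄³⁻] = s; let s denote this solubility.
Ksp = [Ag⁺]^3[PO₄³⁻] = (3s)^3 · s = 27s^4
27s^4 = 3.04×10⁻¹⁸  ⇒  s^4 = 1.13×10⁻¹⁹
Taking the 4th root, s = 1.83×10⁻⁵ M.

1.83×10⁻⁵ M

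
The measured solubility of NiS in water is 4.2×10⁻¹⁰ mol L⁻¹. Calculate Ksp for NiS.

Ksp = 1.8×10⁻¹⁹

NiS(s) ⇌ Ni²⁺(aq) + S²⁻(aq)
With molar solubility s: [Ni²⁺] = s, [S²⁻] = s.
Ksp = [Ni²⁺][S²⁻] = s · s = s^2
Ksp = (4.2×10⁻¹⁰)^2 = 1.8×10⁻¹⁹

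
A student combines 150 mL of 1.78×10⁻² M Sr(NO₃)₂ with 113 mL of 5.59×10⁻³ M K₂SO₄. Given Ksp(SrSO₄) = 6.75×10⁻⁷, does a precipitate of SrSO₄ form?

Total volume after mixing = 150 + 113 = 263 mL.
[Sr²⁺] = (1.78×10⁻²)(150)/263 = 1.02×10⁻² M
[SO₄²⁻] = (5.59×10⁻³)(113)/263 = 2.40×10⁻³ M
Q = [Sr²⁺][SO₄²⁻] = 2.44×10⁻⁵
Because Q > Ksp (2.44×10⁻⁵ vs 6.75×10⁻⁷), a precipitate of SrSO₄ forms.

Yes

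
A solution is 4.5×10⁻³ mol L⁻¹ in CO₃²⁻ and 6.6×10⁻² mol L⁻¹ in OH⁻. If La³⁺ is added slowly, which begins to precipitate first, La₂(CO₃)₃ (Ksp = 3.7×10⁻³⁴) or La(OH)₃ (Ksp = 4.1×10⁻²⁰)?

La(OH)₃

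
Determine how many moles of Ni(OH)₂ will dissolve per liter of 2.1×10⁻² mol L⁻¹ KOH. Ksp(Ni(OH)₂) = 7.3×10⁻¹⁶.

1.7×10⁻¹² M

Ni(OH)₂(s) ⇌ Ni²⁺(aq) + 2 OH⁻(aq)
With OH⁻ already at 2.1×10⁻² mol L⁻¹ and s small, take [OH⁻] ≈ 2.1×10⁻² mol L⁻¹ and [Ni²⁺] = s.
Ksp = [Ni²⁺][OH⁻]^2 = s(2.1×10⁻²)^2
s = 7.3×10⁻¹⁶ / (2.1×10⁻²)^2 = 1.7×10⁻¹²
s = 1.7×10⁻¹² mol L⁻¹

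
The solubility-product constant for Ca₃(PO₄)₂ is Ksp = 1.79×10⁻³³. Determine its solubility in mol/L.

Ca₃(PO₄)₂(s) ⇌ 3 Ca²⁺(aq) + 2 PO₄³⁻(aq)
Let s be the molar solubility. Then [Ca²⁺] = 3s and [PO₄³⁻] = 2s.
Ksp = [Ca²⁺]^3[PO₄³⁻]^2 = (3s)^3 · (2s)^2 = 108s^5
108s^5 = 1.79×10⁻³³  ⇒  s^5 = 1.66×10⁻³⁵
Taking the 5th root, s = 1.11×10⁻⁷ M.

1.11×10⁻⁷ M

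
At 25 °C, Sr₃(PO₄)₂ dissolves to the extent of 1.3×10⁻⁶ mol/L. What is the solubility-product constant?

Sr₃(PO₄)₂(s) ⇌ 3 Sr²⁺(aq) + 2 PO₄³⁻(aq)
Let s be the molar solubility. Then [Sr²⁺] = 3s and [PO₄³⁻] = 2s.
Ksp = [Sr²⁺]^3[PO₄³⁻]^2 = (3s)^3 · (2s)^2 = 108s^5
Ksp = 108 × (1.3×10⁻⁶)^5 = 4.0×10⁻²⁸

Ksp = 4.0×10⁻²⁸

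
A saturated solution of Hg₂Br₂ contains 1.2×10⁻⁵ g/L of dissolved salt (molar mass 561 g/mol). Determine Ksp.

Molar solubility s = (1.2×10⁻⁵ g/L) / (561 g/mol) = 2.139×10⁻⁸ mol/L
Hg₂Br₂(s) ⇌ Hg₂²⁺(aq) + 2 Br⁻(aq)
Let s be the molar solubility. Then [Hg₂²⁺] = s and [Br⁻] = 2s.
Ksp = [Hg₂²⁺][Br⁻]^2 = s · (2s)^2 = 4s^3
Ksp = 4 × (2.139×10⁻⁸)^3 = 3.9×10⁻²³

Ksp = 3.9×10⁻²³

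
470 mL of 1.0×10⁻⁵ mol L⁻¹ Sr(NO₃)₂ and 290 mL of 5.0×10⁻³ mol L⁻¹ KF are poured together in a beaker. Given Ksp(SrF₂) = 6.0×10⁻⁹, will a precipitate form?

The combined volume is 760 mL.
[Sr²⁺] = (1.0×10⁻⁵)(470)/760 = 6.2×10⁻⁶ mol L⁻¹
[F⁻] = (5.0×10⁻³)(290)/760 = 1.9×10⁻³ mol L⁻¹
Q = [Sr²⁺][F⁻]^2 = 2.3×10⁻¹¹
Since Q (2.3×10⁻¹¹) is less than Ksp (6.0×10⁻⁹), no SrF₂ precipitates.

No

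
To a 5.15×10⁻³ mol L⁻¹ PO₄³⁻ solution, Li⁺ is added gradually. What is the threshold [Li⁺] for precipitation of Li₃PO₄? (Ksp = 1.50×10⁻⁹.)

6.63×10⁻³ M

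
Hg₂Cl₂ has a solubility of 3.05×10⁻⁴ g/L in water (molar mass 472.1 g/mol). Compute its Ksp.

s = (3.05×10⁻⁴ g L⁻¹)/(472.1 g mol⁻¹) = 6.4605×10⁻⁷ M
Hg₂Cl₂(s) ⇌ Hg₂²⁺(aq) + 2 Cl⁻(aq)
Let s be the molar solubility. Then [Hg₂²⁺] = s and [Cl⁻] = 2s.
Ksp = [Hg₂²⁺][Cl⁻]^2 = s · (2s)^2 = 4s^3
Ksp = 4 × (6.4605×10⁻⁷)^3 = 1.08×10⁻¹⁸

Ksp = 1.08×10⁻¹⁸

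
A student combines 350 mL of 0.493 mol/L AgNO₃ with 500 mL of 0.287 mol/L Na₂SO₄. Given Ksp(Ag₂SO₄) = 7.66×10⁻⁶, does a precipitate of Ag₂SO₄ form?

Yes

Total volume after mixing = 350 + 500 = 850 mL.
[Ag⁺] = (0.493)(350)/850 = 0.203 mol/L
[SO₄²⁻] = (0.287)(500)/850 = 0.169 mol/L
Q = [Ag⁺]^2[SO₄²⁻] = 6.96×10⁻³
Because Q > Ksp (6.96×10⁻³ vs 7.66×10⁻⁶), a precipitate of Ag₂SO₄ forms.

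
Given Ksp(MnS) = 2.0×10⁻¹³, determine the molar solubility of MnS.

MnS(s) ⇌ Mn²⁺(aq) + S²⁻(aq)
With molar solubility s: [Mn²⁺] = s, [S²⁻] = s.
Ksp = [Mn²⁺][S²⁻] = s · s = s^2
s^2 = 2.0×10⁻¹³
s = (2.0×10⁻¹³)^(1/2) = 4.5×10⁻⁷ mol/L

4.5×10⁻⁷ M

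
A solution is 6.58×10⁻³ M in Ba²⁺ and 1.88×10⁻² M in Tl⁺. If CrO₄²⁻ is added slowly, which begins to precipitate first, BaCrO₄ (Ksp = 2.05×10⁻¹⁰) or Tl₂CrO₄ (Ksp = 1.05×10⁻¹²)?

Each salt precipitates once Q = Ksp for that salt.
For BaCrO₄: [CrO₄²⁻] = (Ksp/[Ba²⁺]) = 3.12×10⁻⁸ M
For Tl₂CrO₄: [CrO₄²⁻] = (Ksp/[Tl⁺]^2) = 2.97×10⁻⁹ M
The smaller threshold [CrO₄²⁻] is reached first, so Tl₂CrO₄ precipitates first.

Tl₂CrO₄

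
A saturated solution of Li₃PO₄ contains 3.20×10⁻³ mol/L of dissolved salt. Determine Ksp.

Li₃PO₄(s) ⇌ 3 Li⁺(aq) + PO₄³⁻(aq)
Let s be the molar solubility. Then [Li⁺] = 3s and [PO₄³⁻] = s.
Ksp = [Li⁺]^3[PO₄³⁻] = (3s)^3 · s = 27s^4
Ksp = 27 × (3.20×10⁻³)^4 = 2.83×10⁻⁹

Ksp = 2.83×10⁻⁹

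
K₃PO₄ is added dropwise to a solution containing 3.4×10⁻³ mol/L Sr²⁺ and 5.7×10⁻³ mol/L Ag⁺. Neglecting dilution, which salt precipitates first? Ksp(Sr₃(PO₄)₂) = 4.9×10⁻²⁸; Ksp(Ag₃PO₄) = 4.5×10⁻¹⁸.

Precipitation of each salt begins when its ion product equals Ksp.
For Sr₃(PO₄)₂: [PO₄³⁻] = (Ksp/[Sr²⁺]^3)^(1/2) = 1.1×10⁻¹⁰ mol/L
For Ag₃PO₄: [PO₄³⁻] = (Ksp/[Ag⁺]^3) = 2.4×10⁻¹¹ mol/L
The smaller threshold [PO₄³⁻] is reached first, so Ag₃PO₄ precipitates first.

Ag₃PO₄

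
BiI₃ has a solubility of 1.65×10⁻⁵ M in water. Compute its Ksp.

BiI₃(s) ⇌ Bi³⁺(aq) + 3 I⁻(aq)
If s mol/L of BiI₃ dissolves, [Bi³⁺] = s and [I⁻] = 3s.
Ksp = [Bi³⁺][I⁻]^3 = s · (3s)^3 = 27s^4
Ksp = 27 × (1.65×10⁻⁵)^4 = 2.00×10⁻¹⁸

Ksp = 2.00×10⁻¹⁸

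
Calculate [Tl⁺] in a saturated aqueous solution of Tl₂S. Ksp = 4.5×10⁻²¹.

Tl₂S(s) ⇌ 2 Tl⁺(aq) + S²⁻(aq)
With molar solubility s: [Tl⁺] = 2s, [S²⁻] = s.
Ksp = [Tl⁺]^2[S²⁻] = (2s)^2 · s = 4s^3 = 4.5×10⁻²¹
s = 1.0×10⁻⁷ mol/L
[Tl⁺] = 2s = 2.1×10⁻⁷ mol/L

2.1×10⁻⁷ M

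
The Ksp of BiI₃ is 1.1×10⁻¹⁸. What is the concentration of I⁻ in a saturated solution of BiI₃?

4.3×10⁻⁵ M

BiI₃(s) ⇌ Bi³⁺(aq) + 3 I⁻(aq)
Call the molar solubility s, so that [Bi³⁺] = s and [I⁻] = 3s.
Ksp = [Bi³⁺][I⁻]^3 = s · (3s)^3 = 27s^4 = 1.1×10⁻¹⁸
s = 1.4×10⁻⁵ mol L⁻¹
[I⁻] = 3s = 4.3×10⁻⁵ mol L⁻¹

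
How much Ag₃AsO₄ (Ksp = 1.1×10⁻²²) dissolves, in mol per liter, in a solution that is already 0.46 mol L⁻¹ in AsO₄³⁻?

Ag₃AsO₄(s) ⇌ 3 Ag⁺(aq) + AsO₄³⁻(aq)
The solution already contains AsO₄³⁻ at 0.46 mol L⁻¹. Let s be the molar solubility of Ag₃AsO₄.
[AsO₄³⁻] ≈ 0.46 mol L⁻¹ (common ion dominates); [Ag⁺] = 3s.
Ksp = [Ag⁺]^3[AsO₄³⁻] = (3s)^3(0.46)
(3s)^3 = 1.1×10⁻²² / (0.46) = 2.4×10⁻²²
s = 2.1×10⁻⁸ mol L⁻¹

2.1×10⁻⁸ M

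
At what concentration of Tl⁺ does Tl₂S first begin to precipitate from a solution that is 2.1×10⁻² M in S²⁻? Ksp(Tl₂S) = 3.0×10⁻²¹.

A salt starts to precipitate once the ion product Q reaches its Ksp.
Tl₂S(s) ⇌ 2 Tl⁺(aq) + S²⁻(aq)
Ksp = [Tl⁺]^2[S²⁻] = [Tl⁺]^2(2.1×10⁻²)
[Tl⁺]^2 = 3.0×10⁻²¹ / (2.1×10⁻²) = 1.4×10⁻¹⁹
[Tl⁺] = 3.8×10⁻¹⁰ M

3.8×10⁻¹⁰ M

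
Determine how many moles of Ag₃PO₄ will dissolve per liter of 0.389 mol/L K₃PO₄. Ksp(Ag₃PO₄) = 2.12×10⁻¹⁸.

Ag₃PO₄(s) ⇌ 3 Ag⁺(aq) + PO₄³⁻(aq)
The solution already contains PO₄³⁻ at 0.389 mol/L. Let s be the molar solubility of Ag₃PO₄.
[PO₄³⁻] ≈ 0.389 mol/L (common ion dominates); [Ag⁺] = 3s.
Ksp = [Ag⁺]^3[PO₄³⁻] = (3s)^3(0.389)
(3s)^3 = 2.12×10⁻¹⁸ / (0.389) = 5.45×10⁻¹⁸
s = 5.87×10⁻⁷ mol/L

5.87×10⁻⁷ M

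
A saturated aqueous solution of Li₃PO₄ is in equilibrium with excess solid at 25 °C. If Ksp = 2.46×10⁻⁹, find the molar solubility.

3.09×10⁻³ M

Li₃PO₄(s) ⇌ 3 Li⁺(aq) + PO₄³⁻(aq)
Let s be the molar solubility. Then [Li⁺] = 3s and [PO₄³⁻] = s.
Ksp = [Li⁺]^3[PO₄³⁻] = (3s)^3 · s = 27s^4
27s^4 = 2.46×10⁻⁹  ⇒  s^4 = 9.11×10⁻¹¹
s = 3.09×10⁻³ mol/L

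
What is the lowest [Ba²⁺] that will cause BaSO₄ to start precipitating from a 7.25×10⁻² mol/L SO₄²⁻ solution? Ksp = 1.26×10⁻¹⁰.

1.74×10⁻⁹ M

Each salt precipitates once Q = Ksp for that salt.
BaSO₄(s) ⇌ Ba²⁺(aq) + SO₄²⁻(aq)
Ksp = [Ba²⁺][SO₄²⁻] = [Ba²⁺](7.25×10⁻²)
[Ba²⁺] = 1.26×10⁻¹⁰ / (7.25×10⁻²) = 1.74×10⁻⁹
[Ba²⁺] = 1.74×10⁻⁹ mol/L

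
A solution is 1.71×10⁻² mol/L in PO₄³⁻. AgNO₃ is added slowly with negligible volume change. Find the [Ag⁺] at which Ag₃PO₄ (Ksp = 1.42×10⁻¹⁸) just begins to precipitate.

A salt starts to precipitate once the ion product Q reaches its Ksp.
Ag₃PO₄(s) ⇌ 3 Ag⁺(aq) + PO₄³⁻(aq)
Ksp = [Ag⁺]^3[PO₄³⁻] = [Ag⁺]^3(1.71×10⁻²)
[Ag⁺]^3 = 1.42×10⁻¹⁸ / (1.71×10⁻²) = 8.30×10⁻¹⁷
[Ag⁺] = 4.36×10⁻⁶ mol/L

4.36×10⁻⁶ M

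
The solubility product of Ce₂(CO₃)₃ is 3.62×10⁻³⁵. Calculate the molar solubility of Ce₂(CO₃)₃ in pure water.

Ce₂(CO₃)₃(s) ⇌ 2 Ce³⁺(aq) + 3 CO₃²⁻(aq)
For each mole of Ce₂(CO₃)₃ that dissolves per liter, [Ce³⁺] = 2s and [CO₃²⁻] = 3s; let s denote this solubility.
Ksp = [Ce³⁺]^2[CO₃²⁻]^3 = (2s)^2 · (3s)^3 = 108s^5
108s^5 = 3.62×10⁻³⁵  ⇒  s^5 = 3.35×10⁻³⁷
s = (3.35×10⁻³⁷)^(1/5) = 5.07×10⁻⁸ mol L⁻¹

5.07×10⁻⁸ M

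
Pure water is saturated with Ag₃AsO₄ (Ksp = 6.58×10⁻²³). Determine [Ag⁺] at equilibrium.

3.75×10⁻⁶ M

Ag₃AsO₄(s) ⇌ 3 Ag⁺(aq) + AsO₄³⁻(aq)
Call the molar solubility s, so that [Ag⁺] = 3s and [AsO₄³⁻] = s.
Ksp = [Ag⁺]^3[AsO₄³⁻] = (3s)^3 · s = 27s^4 = 6.58×10⁻²³
s = 1.25×10⁻⁶ mol L⁻¹
[Ag⁺] = 3s = 3.75×10⁻⁶ mol L⁻¹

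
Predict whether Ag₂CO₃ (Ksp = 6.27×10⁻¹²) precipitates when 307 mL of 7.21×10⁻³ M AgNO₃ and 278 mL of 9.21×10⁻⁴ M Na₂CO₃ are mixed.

Yes

Total volume after mixing = 307 + 278 = 585 mL.
[Ag⁺] = (7.21×10⁻³)(307)/585 = 3.78×10⁻³ M
[CO₃²⁻] = (9.21×10⁻⁴)(278)/585 = 4.38×10⁻⁴ M
Q = [Ag⁺]^2[CO₃²⁻] = 6.27×10⁻⁹
Since Q (6.27×10⁻⁹) exceeds Ksp (6.27×10⁻¹²), Ag₂CO₃ will precipitate.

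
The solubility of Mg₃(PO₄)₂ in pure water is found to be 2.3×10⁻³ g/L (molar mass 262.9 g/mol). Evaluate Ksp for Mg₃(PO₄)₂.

Ksp = 5.5×10⁻²⁴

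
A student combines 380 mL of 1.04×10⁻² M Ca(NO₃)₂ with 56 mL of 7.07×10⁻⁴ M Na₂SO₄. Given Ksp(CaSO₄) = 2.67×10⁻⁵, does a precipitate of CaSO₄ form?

No

The combined volume is 436 mL.
[Ca²⁺] = (1.04×10⁻²)(380)/436 = 9.06×10⁻³ M
[SO₄²⁻] = (7.07×10⁻⁴)(56)/436 = 9.08×10⁻⁵ M
Q = [Ca²⁺][SO₄²⁻] = 8.23×10⁻⁷
Q = 8.23×10⁻⁷ < Ksp = 2.67×10⁻⁵, so the solution is unsaturated and no precipitate forms.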